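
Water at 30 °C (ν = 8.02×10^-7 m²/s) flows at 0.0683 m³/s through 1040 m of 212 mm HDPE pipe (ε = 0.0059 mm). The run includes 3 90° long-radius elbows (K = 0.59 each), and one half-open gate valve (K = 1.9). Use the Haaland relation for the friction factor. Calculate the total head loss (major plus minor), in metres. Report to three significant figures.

V = 4Q/(πD²) = 1.935 m/s; V²/2g = 0.1908 m
Re = 5.11×10^5, ε/D = 2.78×10^-5 → f = 0.01335 (Haaland)
Major: h_f = f(L/D)·V²/2g = 0.01335·4906·0.1908 = 12.50 m
Minor: ΣK = 3.67; h_m = ΣK·V²/2g = 0.7003 m
Total H_L = 12.50 + 0.7003 = 13.20 m

H_L ≈ 13.2 m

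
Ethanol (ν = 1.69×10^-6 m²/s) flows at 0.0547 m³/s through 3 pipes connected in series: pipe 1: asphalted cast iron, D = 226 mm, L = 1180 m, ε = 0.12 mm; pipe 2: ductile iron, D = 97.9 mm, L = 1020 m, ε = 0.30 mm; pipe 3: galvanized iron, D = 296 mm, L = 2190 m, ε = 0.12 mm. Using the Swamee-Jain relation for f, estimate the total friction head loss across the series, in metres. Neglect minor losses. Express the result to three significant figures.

Pipe 1: V = 1.364 m/s, Re = 1.82×10^5, ε/D = 5.31×10^-4, f = 0.01925, h_1 = f(L/D)V²/2g = 9.527 m
Pipe 2: V = 7.267 m/s, Re = 4.21×10^5, ε/D = 0.00306, f = 0.02676, h_2 = f(L/D)V²/2g = 750.4 m
Pipe 3: V = 0.7949 m/s, Re = 1.39×10^5, ε/D = 4.05×10^-4, f = 0.01916, h_3 = f(L/D)V²/2g = 4.566 m
Series → Q common, losses add: H = Σh = 764.5 m

H ≈ 764 m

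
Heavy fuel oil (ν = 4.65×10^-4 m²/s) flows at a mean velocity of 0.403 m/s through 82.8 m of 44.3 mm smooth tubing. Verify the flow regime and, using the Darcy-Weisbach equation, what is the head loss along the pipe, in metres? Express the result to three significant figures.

h_f ≈ 25.8 m

Re = VD/ν = 0.403·0.04430/4.65×10^-4 = 38.4 → laminar (Re < 2300)
f = 64/Re = 1.667
h_f = f(L/D)V²/(2g) = 1.667·(82.8/0.04430)·0.403²/(2·9.81) = 25.79 m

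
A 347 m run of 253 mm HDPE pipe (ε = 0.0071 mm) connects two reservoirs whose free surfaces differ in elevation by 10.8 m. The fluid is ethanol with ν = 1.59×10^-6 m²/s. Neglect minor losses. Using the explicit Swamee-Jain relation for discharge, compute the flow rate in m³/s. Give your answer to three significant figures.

Q ≈ 0.171 m³/s

Swamee-Jain (Type II): Q = -0.965·√(gD⁵h_f/L)·ln[ε/(3.7D) + √(3.17ν²L/(gD³h_f))]
√(gD⁵h_f/L) = √(9.81·0.253⁵·10.8/347) = 0.01779
ε/(3.7D) = 7.58×10^-6; √(3.17ν²L/(gD³h_f)) = 4.03×10^-5
Q = -0.965·0.01779·ln(4.784×10^-5) = 0.1708 m³/s
Check: V = 3.40 m/s, Re = 5.41×10^5, f = 0.01337, h_f = 10.8 m ≈ 10.8 m ✓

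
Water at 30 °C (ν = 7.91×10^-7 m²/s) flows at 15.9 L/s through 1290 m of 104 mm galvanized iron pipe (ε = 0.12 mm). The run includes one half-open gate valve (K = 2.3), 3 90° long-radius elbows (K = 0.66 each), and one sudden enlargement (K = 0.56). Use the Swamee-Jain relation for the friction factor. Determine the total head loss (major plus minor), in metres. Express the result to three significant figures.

H_L ≈ 48.6 m

V = 4Q/(πD²) = 1.872 m/s; V²/2g = 0.1786 m
Re = 2.46×10^5, ε/D = 0.00115 → f = 0.02155 (Swamee-Jain)
Major: h_f = f(L/D)·V²/2g = 0.02155·12404·0.1786 = 47.73 m
Minor: ΣK = 4.84; h_m = ΣK·V²/2g = 0.8642 m
Total H_L = 47.73 + 0.8642 = 48.59 m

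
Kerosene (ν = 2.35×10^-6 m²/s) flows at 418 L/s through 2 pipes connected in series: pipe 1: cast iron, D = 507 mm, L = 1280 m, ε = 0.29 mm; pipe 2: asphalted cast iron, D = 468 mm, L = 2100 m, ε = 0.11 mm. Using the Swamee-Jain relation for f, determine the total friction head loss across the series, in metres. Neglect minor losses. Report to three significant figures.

Pipe 1: V = 2.070 m/s, Re = 4.47×10^5, ε/D = 5.72×10^-4, f = 0.01831, h_1 = f(L/D)V²/2g = 10.10 m
Pipe 2: V = 2.430 m/s, Re = 4.84×10^5, ε/D = 2.35×10^-4, f = 0.01587, h_2 = f(L/D)V²/2g = 21.43 m
Series → Q common, losses add: H = Σh = 31.53 m

H ≈ 31.5 m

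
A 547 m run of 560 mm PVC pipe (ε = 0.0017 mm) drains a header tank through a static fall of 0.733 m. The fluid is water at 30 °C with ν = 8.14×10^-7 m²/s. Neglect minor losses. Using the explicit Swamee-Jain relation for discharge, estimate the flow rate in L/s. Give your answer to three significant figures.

Q ≈ 270 L/s

Swamee-Jain (Type II): Q = -0.965·√(gD⁵h_f/L)·ln[ε/(3.7D) + √(3.17ν²L/(gD³h_f))]
√(gD⁵h_f/L) = √(9.81·0.560⁵·0.733/547) = 0.02691
ε/(3.7D) = 8.20×10^-7; √(3.17ν²L/(gD³h_f)) = 3.02×10^-5
Q = -0.965·0.02691·ln(3.098×10^-5) = 0.2696 m³/s
Check: V = 1.09 m/s, Re = 7.53×10^5, f = 0.01225, h_f = 0.730 m ≈ 0.733 m ✓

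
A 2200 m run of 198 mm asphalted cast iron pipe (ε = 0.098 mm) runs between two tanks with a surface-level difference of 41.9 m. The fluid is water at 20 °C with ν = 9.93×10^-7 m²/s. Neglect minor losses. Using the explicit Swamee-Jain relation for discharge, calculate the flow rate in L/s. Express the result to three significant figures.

Swamee-Jain (Type II): Q = -0.965·√(gD⁵h_f/L)·ln[ε/(3.7D) + √(3.17ν²L/(gD³h_f))]
√(gD⁵h_f/L) = √(9.81·0.198⁵·41.9/2200) = 0.007540
ε/(3.7D) = 1.34×10^-4; √(3.17ν²L/(gD³h_f)) = 4.64×10^-5
Q = -0.965·0.007540·ln(1.802×10^-4) = 0.06273 m³/s
Check: V = 2.04 m/s, Re = 4.06×10^5, f = 0.01795, h_f = 42.2 m ≈ 41.9 m ✓

Q ≈ 62.7 L/s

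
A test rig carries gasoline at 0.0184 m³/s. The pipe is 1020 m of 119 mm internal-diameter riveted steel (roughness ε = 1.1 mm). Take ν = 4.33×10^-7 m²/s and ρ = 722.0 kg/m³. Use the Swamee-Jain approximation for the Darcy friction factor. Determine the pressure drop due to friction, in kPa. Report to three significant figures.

V = 4Q/(πD²) = 4·0.0184/(π·0.119²) = 1.654 m/s
Re = VD/ν = 1.654·0.119/4.33×10^-7 = 4.55×10^5 → turbulent
ε/D = 1.1/119 = 0.00924
Swamee-Jain: f = 0.03714
h_f = f(L/D)V²/(2g) = 0.03714·(1020/0.119)·1.654²/(2·9.81) = 44.41 m
Δp = ρg·h_f = 722.0·9.81·44.41 = 314.6 kPa

Δp ≈ 315 kPa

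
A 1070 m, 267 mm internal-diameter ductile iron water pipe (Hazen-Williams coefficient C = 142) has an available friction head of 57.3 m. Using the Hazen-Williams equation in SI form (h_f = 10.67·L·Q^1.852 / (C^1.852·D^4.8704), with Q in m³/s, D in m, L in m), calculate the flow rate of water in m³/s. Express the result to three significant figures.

Q ≈ 0.253 m³/s

Rearranging: Q = [h_f·C^1.852·D^4.8704 / (10.67·L)]^(1/1.852)
Q = [57.3·142^1.852·0.267^4.8704 / (10.67·1070)]^0.540 = 0.2527 m³/s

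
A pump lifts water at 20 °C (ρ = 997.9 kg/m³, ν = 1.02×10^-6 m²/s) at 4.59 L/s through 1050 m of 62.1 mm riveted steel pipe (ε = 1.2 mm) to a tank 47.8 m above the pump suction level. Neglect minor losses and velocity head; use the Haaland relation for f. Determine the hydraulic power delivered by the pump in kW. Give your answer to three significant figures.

V = 4Q/(πD²) = 1.515 m/s; Re = 9.23×10^4; ε/D = 0.0193; f = 0.04852
h_f = f(L/D)V²/2g = 96.02 m
Total head H = z + h_f = 47.8 + 96.02 = 143.8 m
P_hyd = ρgQH = 997.9·9.81·0.00459·143.8 = 6.462 kW

P_hyd ≈ 6.46 kW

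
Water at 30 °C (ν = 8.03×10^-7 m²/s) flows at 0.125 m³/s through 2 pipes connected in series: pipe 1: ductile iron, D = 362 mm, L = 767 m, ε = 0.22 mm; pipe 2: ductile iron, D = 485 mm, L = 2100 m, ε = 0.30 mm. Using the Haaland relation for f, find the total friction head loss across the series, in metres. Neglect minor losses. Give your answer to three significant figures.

H ≈ 4.76 m

Pipe 1: V = 1.215 m/s, Re = 5.48×10^5, ε/D = 6.08×10^-4, f = 0.01817, h_1 = f(L/D)V²/2g = 2.894 m
Pipe 2: V = 0.6766 m/s, Re = 4.09×10^5, ε/D = 6.19×10^-4, f = 0.01844, h_2 = f(L/D)V²/2g = 1.863 m
Series → Q common, losses add: H = Σh = 4.757 m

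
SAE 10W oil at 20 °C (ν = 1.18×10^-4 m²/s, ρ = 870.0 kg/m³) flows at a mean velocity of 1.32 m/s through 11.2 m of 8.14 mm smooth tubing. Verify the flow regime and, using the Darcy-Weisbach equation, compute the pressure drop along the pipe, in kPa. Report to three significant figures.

Re = VD/ν = 1.32·0.008140/1.18×10^-4 = 91.1 → laminar (Re < 2300)
f = 64/Re = 0.7029
h_f = f(L/D)V²/(2g) = 0.7029·(11.2/0.008140)·1.32²/(2·9.81) = 85.88 m
Δp = ρg·h_f = 870.0·9.81·85.88 = 733.0 kPa

Δp ≈ 733 kPa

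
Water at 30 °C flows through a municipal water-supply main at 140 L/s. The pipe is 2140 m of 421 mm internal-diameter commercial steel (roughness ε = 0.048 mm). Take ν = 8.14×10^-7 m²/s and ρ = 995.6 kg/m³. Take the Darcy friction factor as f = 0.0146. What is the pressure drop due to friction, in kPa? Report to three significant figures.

V = 4Q/(πD²) = 4·0.140/(π·0.421²) = 1.006 m/s
h_f = f(L/D)V²/(2g) = 0.01460·(2140/0.421)·1.006²/(2·9.81) = 3.826 m
Δp = ρg·h_f = 995.6·9.81·3.826 = 37.37 kPa

Δp ≈ 37.4 kPa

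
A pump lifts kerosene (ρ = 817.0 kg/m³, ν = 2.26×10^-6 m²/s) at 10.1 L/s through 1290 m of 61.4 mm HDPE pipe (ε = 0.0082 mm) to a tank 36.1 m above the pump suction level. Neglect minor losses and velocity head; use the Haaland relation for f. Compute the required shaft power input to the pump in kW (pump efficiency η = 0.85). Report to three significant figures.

V = 4Q/(πD²) = 3.411 m/s; Re = 9.27×10^4; ε/D = 1.34×10^-4; f = 0.01868
h_f = f(L/D)V²/2g = 232.8 m
Total head H = z + h_f = 36.1 + 232.8 = 268.9 m
P_hyd = ρgQH = 817.0·9.81·0.0101·268.9 = 21.76 kW
P_shaft = P_hyd/η = 21.76/0.85 = 25.61 kW

P_shaft ≈ 25.6 kW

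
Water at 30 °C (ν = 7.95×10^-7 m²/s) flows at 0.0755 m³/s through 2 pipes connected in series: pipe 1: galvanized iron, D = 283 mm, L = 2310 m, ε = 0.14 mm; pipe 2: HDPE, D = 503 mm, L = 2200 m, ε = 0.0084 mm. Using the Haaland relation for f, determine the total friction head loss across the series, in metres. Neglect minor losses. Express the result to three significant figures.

H ≈ 11.1 m

Pipe 1: V = 1.200 m/s, Re = 4.27×10^5, ε/D = 4.95×10^-4, f = 0.01768, h_1 = f(L/D)V²/2g = 10.59 m
Pipe 2: V = 0.3799 m/s, Re = 2.40×10^5, ε/D = 1.67×10^-5, f = 0.01508, h_2 = f(L/D)V²/2g = 0.4851 m
Series → Q common, losses add: H = Σh = 11.08 m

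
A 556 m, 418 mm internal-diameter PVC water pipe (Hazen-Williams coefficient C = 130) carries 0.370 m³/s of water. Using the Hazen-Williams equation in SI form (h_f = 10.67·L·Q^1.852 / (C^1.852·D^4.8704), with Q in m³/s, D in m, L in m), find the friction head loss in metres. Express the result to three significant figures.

h_f = 10.67·556·0.370^1.852 / (130^1.852·0.418^4.8704) = 8.008 m

h_f ≈ 8.01 m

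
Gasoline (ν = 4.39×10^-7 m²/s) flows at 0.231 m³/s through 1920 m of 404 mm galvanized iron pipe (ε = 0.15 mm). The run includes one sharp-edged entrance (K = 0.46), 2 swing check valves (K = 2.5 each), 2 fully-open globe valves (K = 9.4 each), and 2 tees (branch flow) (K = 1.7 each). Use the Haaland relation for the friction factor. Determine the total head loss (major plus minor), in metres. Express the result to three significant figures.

H_L ≈ 17.2 m

V = 4Q/(πD²) = 1.802 m/s; V²/2g = 0.1655 m
Re = 1.66×10^6, ε/D = 3.71×10^-4 → f = 0.01600 (Haaland)
Major: h_f = f(L/D)·V²/2g = 0.01600·4752·0.1655 = 12.59 m
Minor: ΣK = 27.7; h_m = ΣK·V²/2g = 4.578 m
Total H_L = 12.59 + 4.578 = 17.17 m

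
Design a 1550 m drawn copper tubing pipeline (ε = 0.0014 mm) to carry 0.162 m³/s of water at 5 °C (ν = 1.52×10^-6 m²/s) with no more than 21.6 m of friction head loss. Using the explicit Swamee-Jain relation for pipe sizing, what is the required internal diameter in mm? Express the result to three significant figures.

D ≈ 295 mm

Swamee-Jain (Type III): D = 0.66·[ε^1.25·(LQ²/(gh_f))^4.75 + ν·Q^9.4·(L/(gh_f))^5.2]^0.04
LQ²/(gh_f) = 0.1920; L/(gh_f) = 7.315
Term 1 = ε^1.25·(…)^4.75 = 1.90×10^-11; Term 2 = ν·Q^9.4·(…)^5.2 = 1.76×10^-9
D = 0.66·(1.90×10^-11 + 1.76×10^-9)^0.04 = 0.2948 m = 295 mm
Check: V = 2.37 m/s, Re = 4.60×10^5, f = 0.01336, h_f = 20.2 m ≈ 21.6 m ✓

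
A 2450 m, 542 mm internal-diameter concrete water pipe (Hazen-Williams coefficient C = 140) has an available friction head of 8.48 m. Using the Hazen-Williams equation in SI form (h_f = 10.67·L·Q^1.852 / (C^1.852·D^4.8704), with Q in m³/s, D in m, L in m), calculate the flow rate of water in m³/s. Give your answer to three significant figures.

Rearranging: Q = [h_f·C^1.852·D^4.8704 / (10.67·L)]^(1/1.852)
Q = [8.48·140^1.852·0.542^4.8704 / (10.67·2450)]^0.540 = 0.3654 m³/s

Q ≈ 0.365 m³/s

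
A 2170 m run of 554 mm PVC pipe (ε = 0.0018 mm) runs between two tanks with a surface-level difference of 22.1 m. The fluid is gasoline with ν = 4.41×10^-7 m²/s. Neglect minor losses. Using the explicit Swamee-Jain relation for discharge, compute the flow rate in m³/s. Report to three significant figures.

Swamee-Jain (Type II): Q = -0.965·√(gD⁵h_f/L)·ln[ε/(3.7D) + √(3.17ν²L/(gD³h_f))]
√(gD⁵h_f/L) = √(9.81·0.554⁵·22.1/2170) = 0.07221
ε/(3.7D) = 8.78×10^-7; √(3.17ν²L/(gD³h_f)) = 6.02×10^-6
Q = -0.965·0.07221·ln(6.902×10^-6) = 0.8280 m³/s
Check: V = 3.44 m/s, Re = 4.32×10^6, f = 0.009410, h_f = 22.2 m ≈ 22.1 m ✓

Q ≈ 0.828 m³/s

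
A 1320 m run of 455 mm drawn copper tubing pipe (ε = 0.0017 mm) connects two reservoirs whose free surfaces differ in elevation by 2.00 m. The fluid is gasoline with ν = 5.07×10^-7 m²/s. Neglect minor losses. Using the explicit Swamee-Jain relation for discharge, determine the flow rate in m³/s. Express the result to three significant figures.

Q ≈ 0.174 m³/s

Swamee-Jain (Type II): Q = -0.965·√(gD⁵h_f/L)·ln[ε/(3.7D) + √(3.17ν²L/(gD³h_f))]
√(gD⁵h_f/L) = √(9.81·0.455⁵·2.00/1320) = 0.01703
ε/(3.7D) = 1.01×10^-6; √(3.17ν²L/(gD³h_f)) = 2.41×10^-5
Q = -0.965·0.01703·ln(2.513×10^-5) = 0.1740 m³/s
Check: V = 1.07 m/s, Re = 9.60×10^5, f = 0.01178, h_f = 1.99 m ≈ 2.00 m ✓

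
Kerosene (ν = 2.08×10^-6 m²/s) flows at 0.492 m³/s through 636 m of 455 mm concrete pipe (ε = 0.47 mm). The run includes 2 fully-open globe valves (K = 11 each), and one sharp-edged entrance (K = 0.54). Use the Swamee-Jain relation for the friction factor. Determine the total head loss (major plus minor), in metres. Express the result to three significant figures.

V = 4Q/(πD²) = 3.026 m/s; V²/2g = 0.4667 m
Re = 6.62×10^5, ε/D = 0.00103 → f = 0.02035 (Swamee-Jain)
Major: h_f = f(L/D)·V²/2g = 0.02035·1398·0.4667 = 13.27 m
Minor: ΣK = 22.5; h_m = ΣK·V²/2g = 10.52 m
Total H_L = 13.27 + 10.52 = 23.79 m

H_L ≈ 23.8 m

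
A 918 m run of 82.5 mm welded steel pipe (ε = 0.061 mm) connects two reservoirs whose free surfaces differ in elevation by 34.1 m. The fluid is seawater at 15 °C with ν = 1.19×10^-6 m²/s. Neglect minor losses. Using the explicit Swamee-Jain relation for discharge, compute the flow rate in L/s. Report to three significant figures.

Q ≈ 9.07 L/s

Swamee-Jain (Type II): Q = -0.965·√(gD⁵h_f/L)·ln[ε/(3.7D) + √(3.17ν²L/(gD³h_f))]
√(gD⁵h_f/L) = √(9.81·0.0825⁵·34.1/918) = 0.001180
ε/(3.7D) = 2.00×10^-4; √(3.17ν²L/(gD³h_f)) = 1.48×10^-4
Q = -0.965·0.001180·ln(3.480×10^-4) = 0.009069 m³/s
Check: V = 1.70 m/s, Re = 1.18×10^5, f = 0.02103, h_f = 34.3 m ≈ 34.1 m ✓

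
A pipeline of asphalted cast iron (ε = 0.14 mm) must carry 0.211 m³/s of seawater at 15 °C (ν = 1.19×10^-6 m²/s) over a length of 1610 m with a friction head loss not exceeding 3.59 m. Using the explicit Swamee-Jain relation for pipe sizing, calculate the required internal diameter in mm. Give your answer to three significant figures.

Swamee-Jain (Type III): D = 0.66·[ε^1.25·(LQ²/(gh_f))^4.75 + ν·Q^9.4·(L/(gh_f))^5.2]^0.04
LQ²/(gh_f) = 2.035; L/(gh_f) = 45.72
Term 1 = ε^1.25·(…)^4.75 = 4.45×10^-4; Term 2 = ν·Q^9.4·(…)^5.2 = 2.27×10^-4
D = 0.66·(4.45×10^-4 + 2.27×10^-4)^0.04 = 0.4928 m = 493 mm
Check: V = 1.11 m/s, Re = 4.58×10^5, f = 0.01635, h_f = 3.33 m ≈ 3.59 m ✓

D ≈ 493 mm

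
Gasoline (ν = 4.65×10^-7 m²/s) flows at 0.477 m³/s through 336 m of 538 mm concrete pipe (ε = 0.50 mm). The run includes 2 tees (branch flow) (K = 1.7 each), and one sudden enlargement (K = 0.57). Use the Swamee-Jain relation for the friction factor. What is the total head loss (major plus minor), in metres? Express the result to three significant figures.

V = 4Q/(πD²) = 2.098 m/s; V²/2g = 0.2244 m
Re = 2.43×10^6, ε/D = 9.29×10^-4 → f = 0.01948 (Swamee-Jain)
Major: h_f = f(L/D)·V²/2g = 0.01948·624.5·0.2244 = 2.730 m
Minor: ΣK = 3.97; h_m = ΣK·V²/2g = 0.8909 m
Total H_L = 2.730 + 0.8909 = 3.621 m

H_L ≈ 3.62 m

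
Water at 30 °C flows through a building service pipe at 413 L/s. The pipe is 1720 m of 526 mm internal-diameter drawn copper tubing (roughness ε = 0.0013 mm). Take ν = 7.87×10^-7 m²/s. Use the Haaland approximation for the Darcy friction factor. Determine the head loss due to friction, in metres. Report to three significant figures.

h_f ≈ 6.73 m

V = 4Q/(πD²) = 4·0.413/(π·0.526²) = 1.901 m/s
Re = VD/ν = 1.901·0.526/7.87×10^-7 = 1.27×10^6 → turbulent
ε/D = 0.0013/526 = 2.47×10^-6
Haaland: f = 0.01118
h_f = f(L/D)V²/(2g) = 0.01118·(1720/0.526)·1.901²/(2·9.81) = 6.731 m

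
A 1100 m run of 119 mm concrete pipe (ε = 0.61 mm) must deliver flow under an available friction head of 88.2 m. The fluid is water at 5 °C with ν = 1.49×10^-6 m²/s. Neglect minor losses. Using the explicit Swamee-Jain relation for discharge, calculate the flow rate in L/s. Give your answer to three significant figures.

Swamee-Jain (Type II): Q = -0.965·√(gD⁵h_f/L)·ln[ε/(3.7D) + √(3.17ν²L/(gD³h_f))]
√(gD⁵h_f/L) = √(9.81·0.119⁵·88.2/1100) = 0.004333
ε/(3.7D) = 0.00139; √(3.17ν²L/(gD³h_f)) = 7.29×10^-5
Q = -0.965·0.004333·ln(0.001458) = 0.02730 m³/s
Check: V = 2.45 m/s, Re = 1.96×10^5, f = 0.03125, h_f = 88.7 m ≈ 88.2 m ✓

Q ≈ 27.3 L/s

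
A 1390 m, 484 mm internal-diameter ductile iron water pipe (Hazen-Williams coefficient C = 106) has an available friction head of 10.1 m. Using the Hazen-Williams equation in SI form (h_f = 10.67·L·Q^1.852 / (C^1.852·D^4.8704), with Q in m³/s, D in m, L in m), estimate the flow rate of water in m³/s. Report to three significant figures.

Rearranging: Q = [h_f·C^1.852·D^4.8704 / (10.67·L)]^(1/1.852)
Q = [10.1·106^1.852·0.484^4.8704 / (10.67·1390)]^0.540 = 0.3066 m³/s

Q ≈ 0.307 m³/s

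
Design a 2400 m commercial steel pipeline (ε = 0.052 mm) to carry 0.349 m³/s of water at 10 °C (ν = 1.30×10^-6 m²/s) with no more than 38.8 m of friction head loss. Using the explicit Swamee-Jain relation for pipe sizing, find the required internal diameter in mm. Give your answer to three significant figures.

D ≈ 392 mm

Swamee-Jain (Type III): D = 0.66·[ε^1.25·(LQ²/(gh_f))^4.75 + ν·Q^9.4·(L/(gh_f))^5.2]^0.04
LQ²/(gh_f) = 0.7680; L/(gh_f) = 6.305
Term 1 = ε^1.25·(…)^4.75 = 1.26×10^-6; Term 2 = ν·Q^9.4·(…)^5.2 = 9.44×10^-7
D = 0.66·(1.26×10^-6 + 9.44×10^-7)^0.04 = 0.3920 m = 392 mm
Check: V = 2.89 m/s, Re = 8.72×10^5, f = 0.01411, h_f = 36.8 m ≈ 38.8 m ✓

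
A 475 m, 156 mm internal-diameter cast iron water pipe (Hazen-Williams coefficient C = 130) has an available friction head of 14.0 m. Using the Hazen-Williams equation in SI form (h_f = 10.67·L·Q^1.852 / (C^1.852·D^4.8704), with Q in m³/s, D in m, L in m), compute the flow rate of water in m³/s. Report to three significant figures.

Q ≈ 0.0408 m³/s

Rearranging: Q = [h_f·C^1.852·D^4.8704 / (10.67·L)]^(1/1.852)
Q = [14.0·130^1.852·0.156^4.8704 / (10.67·475)]^0.540 = 0.04078 m³/s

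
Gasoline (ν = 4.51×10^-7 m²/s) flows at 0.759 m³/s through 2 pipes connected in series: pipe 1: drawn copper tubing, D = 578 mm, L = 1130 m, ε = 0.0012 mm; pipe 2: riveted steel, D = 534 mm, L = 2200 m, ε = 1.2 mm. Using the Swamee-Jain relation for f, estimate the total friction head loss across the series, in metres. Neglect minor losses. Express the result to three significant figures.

Pipe 1: V = 2.893 m/s, Re = 3.71×10^6, ε/D = 2.08×10^-6, f = 0.009537, h_1 = f(L/D)V²/2g = 7.952 m
Pipe 2: V = 3.389 m/s, Re = 4.01×10^6, ε/D = 0.00225, f = 0.02423, h_2 = f(L/D)V²/2g = 58.44 m
Series → Q common, losses add: H = Σh = 66.40 m

H ≈ 66.4 m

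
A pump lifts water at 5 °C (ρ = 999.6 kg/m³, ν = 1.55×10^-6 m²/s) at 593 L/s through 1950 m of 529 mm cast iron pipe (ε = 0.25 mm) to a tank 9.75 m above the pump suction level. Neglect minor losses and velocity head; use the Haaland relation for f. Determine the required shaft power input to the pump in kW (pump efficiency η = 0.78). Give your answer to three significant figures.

P_shaft ≈ 246 kW

V = 4Q/(πD²) = 2.698 m/s; Re = 9.21×10^5; ε/D = 4.73×10^-4; f = 0.01702
h_f = f(L/D)V²/2g = 23.28 m
Total head H = z + h_f = 9.75 + 23.28 = 33.03 m
P_hyd = ρgQH = 999.6·9.81·0.593·33.03 = 192.0 kW
P_shaft = P_hyd/η = 192.0/0.78 = 246.2 kW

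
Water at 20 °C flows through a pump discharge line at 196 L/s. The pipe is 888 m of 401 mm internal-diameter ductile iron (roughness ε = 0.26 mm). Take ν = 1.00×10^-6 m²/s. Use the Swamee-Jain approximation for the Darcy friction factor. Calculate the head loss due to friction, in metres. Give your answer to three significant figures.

V = 4Q/(πD²) = 4·0.196/(π·0.401²) = 1.552 m/s
Re = VD/ν = 1.552·0.401/1.00×10^-6 = 6.22×10^5 → turbulent
ε/D = 0.26/401 = 6.48×10^-4
Swamee-Jain: f = 0.01849
h_f = f(L/D)V²/(2g) = 0.01849·(888/0.401)·1.552²/(2·9.81) = 5.026 m

h_f ≈ 5.03 m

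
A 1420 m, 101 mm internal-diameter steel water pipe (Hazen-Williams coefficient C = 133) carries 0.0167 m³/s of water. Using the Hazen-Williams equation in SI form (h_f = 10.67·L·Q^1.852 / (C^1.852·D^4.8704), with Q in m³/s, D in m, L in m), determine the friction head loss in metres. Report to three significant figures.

h_f = 10.67·1420·0.0167^1.852 / (133^1.852·0.101^4.8704) = 63.81 m

h_f ≈ 63.8 m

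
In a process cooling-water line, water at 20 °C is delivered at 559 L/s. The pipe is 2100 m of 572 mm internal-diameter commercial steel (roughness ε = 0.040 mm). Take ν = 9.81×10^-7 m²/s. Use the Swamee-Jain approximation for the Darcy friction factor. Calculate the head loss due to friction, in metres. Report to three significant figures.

h_f ≈ 11.3 m

V = 4Q/(πD²) = 4·0.559/(π·0.572²) = 2.175 m/s
Re = VD/ν = 2.175·0.572/9.81×10^-7 = 1.27×10^6 → turbulent
ε/D = 0.040/572 = 6.99×10^-5
Swamee-Jain: f = 0.01275
h_f = f(L/D)V²/(2g) = 0.01275·(2100/0.572)·2.175²/(2·9.81) = 11.29 m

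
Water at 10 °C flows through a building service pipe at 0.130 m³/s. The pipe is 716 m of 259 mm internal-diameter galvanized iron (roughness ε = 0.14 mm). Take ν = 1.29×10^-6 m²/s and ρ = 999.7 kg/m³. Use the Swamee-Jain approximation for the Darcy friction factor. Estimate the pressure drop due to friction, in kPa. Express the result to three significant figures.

Δp ≈ 152 kPa

V = 4Q/(πD²) = 4·0.130/(π·0.259²) = 2.467 m/s
Re = VD/ν = 2.467·0.259/1.29×10^-6 = 4.95×10^5 → turbulent
ε/D = 0.14/259 = 5.41×10^-4
Swamee-Jain: f = 0.01803
h_f = f(L/D)V²/(2g) = 0.01803·(716/0.259)·2.467²/(2·9.81) = 15.47 m
Δp = ρg·h_f = 999.7·9.81·15.47 = 151.7 kPa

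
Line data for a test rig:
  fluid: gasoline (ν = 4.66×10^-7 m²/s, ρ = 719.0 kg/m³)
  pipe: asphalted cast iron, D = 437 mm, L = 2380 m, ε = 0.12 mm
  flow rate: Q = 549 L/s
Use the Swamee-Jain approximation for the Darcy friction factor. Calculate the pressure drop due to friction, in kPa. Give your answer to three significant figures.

Δp ≈ 393 kPa

V = 4Q/(πD²) = 4·0.549/(π·0.437²) = 3.660 m/s
Re = VD/ν = 3.660·0.437/4.66×10^-7 = 3.43×10^6 → turbulent
ε/D = 0.12/437 = 2.75×10^-4
Swamee-Jain: f = 0.01496
h_f = f(L/D)V²/(2g) = 0.01496·(2380/0.437)·3.660²/(2·9.81) = 55.65 m
Δp = ρg·h_f = 719.0·9.81·55.65 = 392.5 kPa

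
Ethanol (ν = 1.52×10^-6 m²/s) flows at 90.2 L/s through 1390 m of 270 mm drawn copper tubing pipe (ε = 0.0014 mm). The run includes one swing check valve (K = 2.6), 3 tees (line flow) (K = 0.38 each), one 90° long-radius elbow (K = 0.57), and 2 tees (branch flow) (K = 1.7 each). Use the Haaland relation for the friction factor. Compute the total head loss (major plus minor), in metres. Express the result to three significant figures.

H_L ≈ 10.5 m

V = 4Q/(πD²) = 1.575 m/s; V²/2g = 0.1265 m
Re = 2.80×10^5, ε/D = 5.19×10^-6 → f = 0.01457 (Haaland)
Major: h_f = f(L/D)·V²/2g = 0.01457·5148·0.1265 = 9.489 m
Minor: ΣK = 7.71; h_m = ΣK·V²/2g = 0.9753 m
Total H_L = 9.489 + 0.9753 = 10.46 m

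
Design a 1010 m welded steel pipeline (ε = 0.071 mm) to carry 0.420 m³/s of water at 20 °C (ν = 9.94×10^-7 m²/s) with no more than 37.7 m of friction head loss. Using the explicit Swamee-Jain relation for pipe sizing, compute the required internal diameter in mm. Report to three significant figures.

Swamee-Jain (Type III): D = 0.66·[ε^1.25·(LQ²/(gh_f))^4.75 + ν·Q^9.4·(L/(gh_f))^5.2]^0.04
LQ²/(gh_f) = 0.4817; L/(gh_f) = 2.731
Term 1 = ε^1.25·(…)^4.75 = 2.03×10^-7; Term 2 = ν·Q^9.4·(…)^5.2 = 5.31×10^-8
D = 0.66·(2.03×10^-7 + 5.31×10^-8)^0.04 = 0.3596 m = 360 mm
Check: V = 4.13 m/s, Re = 1.50×10^6, f = 0.01445, h_f = 35.4 m ≈ 37.7 m ✓

D ≈ 360 mm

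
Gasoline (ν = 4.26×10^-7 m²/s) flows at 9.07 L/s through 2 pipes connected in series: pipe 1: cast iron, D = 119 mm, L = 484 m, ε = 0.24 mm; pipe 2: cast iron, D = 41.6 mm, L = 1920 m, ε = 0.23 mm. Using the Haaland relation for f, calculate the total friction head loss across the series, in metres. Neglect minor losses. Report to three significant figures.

Pipe 1: V = 0.8155 m/s, Re = 2.28×10^5, ε/D = 0.00202, f = 0.02421, h_1 = f(L/D)V²/2g = 3.337 m
Pipe 2: V = 6.673 m/s, Re = 6.52×10^5, ε/D = 0.00553, f = 0.03150, h_2 = f(L/D)V²/2g = 3300 m
Series → Q common, losses add: H = Σh = 3303 m

H ≈ 3300 m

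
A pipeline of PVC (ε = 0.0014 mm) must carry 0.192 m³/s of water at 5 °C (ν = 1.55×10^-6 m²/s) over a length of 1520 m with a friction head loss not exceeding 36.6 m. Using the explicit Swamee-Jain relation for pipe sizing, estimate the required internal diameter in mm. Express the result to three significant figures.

Swamee-Jain (Type III): D = 0.66·[ε^1.25·(LQ²/(gh_f))^4.75 + ν·Q^9.4·(L/(gh_f))^5.2]^0.04
LQ²/(gh_f) = 0.1561; L/(gh_f) = 4.233
Term 1 = ε^1.25·(…)^4.75 = 7.09×10^-12; Term 2 = ν·Q^9.4·(…)^5.2 = 5.15×10^-10
D = 0.66·(7.09×10^-12 + 5.15×10^-10)^0.04 = 0.2807 m = 281 mm
Check: V = 3.10 m/s, Re = 5.62×10^5, f = 0.01291, h_f = 34.3 m ≈ 36.6 m ✓

D ≈ 281 mm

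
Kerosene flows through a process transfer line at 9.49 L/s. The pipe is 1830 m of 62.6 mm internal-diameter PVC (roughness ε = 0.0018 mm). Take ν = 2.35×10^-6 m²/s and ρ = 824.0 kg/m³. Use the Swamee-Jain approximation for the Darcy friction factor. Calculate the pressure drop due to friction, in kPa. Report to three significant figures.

V = 4Q/(πD²) = 4·0.00949/(π·0.0626²) = 3.083 m/s
Re = VD/ν = 3.083·0.0626/2.35×10^-6 = 8.21×10^4 → turbulent
ε/D = 0.0018/62.6 = 2.88×10^-5
Swamee-Jain: f = 0.01878
h_f = f(L/D)V²/(2g) = 0.01878·(1830/0.0626)·3.083²/(2·9.81) = 266.0 m
Δp = ρg·h_f = 824.0·9.81·266.0 = 2150 kPa

Δp ≈ 2150 kPa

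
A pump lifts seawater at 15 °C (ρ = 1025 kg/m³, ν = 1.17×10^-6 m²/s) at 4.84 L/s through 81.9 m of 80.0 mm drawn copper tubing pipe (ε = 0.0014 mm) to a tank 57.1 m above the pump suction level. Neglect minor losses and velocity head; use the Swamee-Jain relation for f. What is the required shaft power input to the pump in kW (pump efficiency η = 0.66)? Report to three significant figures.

P_shaft ≈ 4.28 kW

V = 4Q/(πD²) = 0.9629 m/s; Re = 6.58×10^4; ε/D = 1.75×10^-5; f = 0.01962
h_f = f(L/D)V²/2g = 0.9490 m
Total head H = z + h_f = 57.1 + 0.9490 = 58.05 m
P_hyd = ρgQH = 1025·9.81·0.00484·58.05 = 2.825 kW
P_shaft = P_hyd/η = 2.825/0.66 = 4.280 kW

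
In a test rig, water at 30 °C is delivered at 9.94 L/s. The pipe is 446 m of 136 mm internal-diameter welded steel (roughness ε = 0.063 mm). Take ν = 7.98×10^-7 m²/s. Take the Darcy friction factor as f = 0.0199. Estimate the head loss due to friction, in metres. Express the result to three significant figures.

V = 4Q/(πD²) = 4·0.00994/(π·0.136²) = 0.6843 m/s
h_f = f(L/D)V²/(2g) = 0.01990·(446/0.136)·0.6843²/(2·9.81) = 1.557 m

h_f ≈ 1.56 m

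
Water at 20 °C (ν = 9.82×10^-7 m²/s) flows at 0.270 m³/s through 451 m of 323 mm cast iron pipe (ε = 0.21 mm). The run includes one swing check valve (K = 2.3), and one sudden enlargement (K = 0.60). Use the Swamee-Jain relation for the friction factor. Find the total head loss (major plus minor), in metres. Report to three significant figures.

H_L ≈ 15.7 m

V = 4Q/(πD²) = 3.295 m/s; V²/2g = 0.5534 m
Re = 1.08×10^6, ε/D = 6.50×10^-4 → f = 0.01821 (Swamee-Jain)
Major: h_f = f(L/D)·V²/2g = 0.01821·1396·0.5534 = 14.07 m
Minor: ΣK = 2.90; h_m = ΣK·V²/2g = 1.605 m
Total H_L = 14.07 + 1.605 = 15.67 m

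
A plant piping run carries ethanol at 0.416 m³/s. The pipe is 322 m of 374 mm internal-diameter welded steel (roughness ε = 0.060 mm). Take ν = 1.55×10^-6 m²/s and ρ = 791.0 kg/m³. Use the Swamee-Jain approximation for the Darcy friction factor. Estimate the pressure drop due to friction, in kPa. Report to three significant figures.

Δp ≈ 70.3 kPa

V = 4Q/(πD²) = 4·0.416/(π·0.374²) = 3.787 m/s
Re = VD/ν = 3.787·0.374/1.55×10^-6 = 9.14×10^5 → turbulent
ε/D = 0.060/374 = 1.60×10^-4
Swamee-Jain: f = 0.01440
h_f = f(L/D)V²/(2g) = 0.01440·(322/0.374)·3.787²/(2·9.81) = 9.061 m
Δp = ρg·h_f = 791.0·9.81·9.061 = 70.31 kPa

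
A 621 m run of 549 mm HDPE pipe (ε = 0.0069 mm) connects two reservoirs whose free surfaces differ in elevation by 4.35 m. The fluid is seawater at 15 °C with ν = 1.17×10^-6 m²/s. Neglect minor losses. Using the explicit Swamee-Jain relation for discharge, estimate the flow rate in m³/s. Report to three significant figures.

Q ≈ 0.604 m³/s

Swamee-Jain (Type II): Q = -0.965·√(gD⁵h_f/L)·ln[ε/(3.7D) + √(3.17ν²L/(gD³h_f))]
√(gD⁵h_f/L) = √(9.81·0.549⁵·4.35/621) = 0.05854
ε/(3.7D) = 3.40×10^-6; √(3.17ν²L/(gD³h_f)) = 1.95×10^-5
Q = -0.965·0.05854·ln(2.293×10^-5) = 0.6035 m³/s
Check: V = 2.55 m/s, Re = 1.20×10^6, f = 0.01161, h_f = 4.35 m ≈ 4.35 m ✓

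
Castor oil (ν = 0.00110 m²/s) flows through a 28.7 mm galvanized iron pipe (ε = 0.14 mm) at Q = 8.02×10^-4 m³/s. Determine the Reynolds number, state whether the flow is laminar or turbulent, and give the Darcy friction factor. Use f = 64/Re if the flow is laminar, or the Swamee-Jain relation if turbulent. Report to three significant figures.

Re ≈ 32.3; laminar; f = 64/Re ≈ 1.98

V = 4Q/(πD²) = 1.240 m/s
Re = VD/ν = 1.240·0.0287/0.00110 = 32.3
Re < 2300 → laminar → f = 64/Re = 1.979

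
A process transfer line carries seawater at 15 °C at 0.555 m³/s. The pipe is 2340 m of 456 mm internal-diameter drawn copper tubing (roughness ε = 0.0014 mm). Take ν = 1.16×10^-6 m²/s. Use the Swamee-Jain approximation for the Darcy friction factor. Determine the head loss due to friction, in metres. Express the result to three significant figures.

V = 4Q/(πD²) = 4·0.555/(π·0.456²) = 3.398 m/s
Re = VD/ν = 3.398·0.456/1.16×10^-6 = 1.34×10^6 → turbulent
ε/D = 0.0014/456 = 3.07×10^-6
Swamee-Jain: f = 0.01115
h_f = f(L/D)V²/(2g) = 0.01115·(2340/0.456)·3.398²/(2·9.81) = 33.69 m

h_f ≈ 33.7 m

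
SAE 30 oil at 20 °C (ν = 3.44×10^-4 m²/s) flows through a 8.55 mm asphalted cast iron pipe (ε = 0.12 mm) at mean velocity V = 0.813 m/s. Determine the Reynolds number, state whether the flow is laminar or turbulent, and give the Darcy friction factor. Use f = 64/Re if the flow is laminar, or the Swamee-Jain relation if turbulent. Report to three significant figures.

Re ≈ 20.2; laminar; f = 64/Re ≈ 3.17

Re = VD/ν = 0.8130·0.00855/3.44×10^-4 = 20.2
Re < 2300 → laminar → f = 64/Re = 3.167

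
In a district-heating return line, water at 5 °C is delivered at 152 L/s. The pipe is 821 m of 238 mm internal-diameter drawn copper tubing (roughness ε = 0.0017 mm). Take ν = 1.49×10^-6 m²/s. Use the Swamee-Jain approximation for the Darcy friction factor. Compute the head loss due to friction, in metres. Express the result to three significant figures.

h_f ≈ 26.7 m

V = 4Q/(πD²) = 4·0.152/(π·0.238²) = 3.417 m/s
Re = VD/ν = 3.417·0.238/1.49×10^-6 = 5.46×10^5 → turbulent
ε/D = 0.0017/238 = 7.14×10^-6
Swamee-Jain: f = 0.01301
h_f = f(L/D)V²/(2g) = 0.01301·(821/0.238)·3.417²/(2·9.81) = 26.70 m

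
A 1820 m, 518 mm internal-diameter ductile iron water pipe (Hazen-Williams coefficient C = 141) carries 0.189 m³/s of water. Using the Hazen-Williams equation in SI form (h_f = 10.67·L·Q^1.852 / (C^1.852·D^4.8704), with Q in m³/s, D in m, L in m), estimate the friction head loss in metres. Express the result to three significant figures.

h_f = 10.67·1820·0.189^1.852 / (141^1.852·0.518^4.8704) = 2.287 m

h_f ≈ 2.29 m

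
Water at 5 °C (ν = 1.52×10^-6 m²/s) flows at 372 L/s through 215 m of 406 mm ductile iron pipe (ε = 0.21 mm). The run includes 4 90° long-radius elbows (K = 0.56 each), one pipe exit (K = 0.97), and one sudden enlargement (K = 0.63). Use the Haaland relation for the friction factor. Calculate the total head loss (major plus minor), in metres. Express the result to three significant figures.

H_L ≈ 5.50 m

V = 4Q/(πD²) = 2.873 m/s; V²/2g = 0.4208 m
Re = 7.68×10^5, ε/D = 5.17×10^-4 → f = 0.01741 (Haaland)
Major: h_f = f(L/D)·V²/2g = 0.01741·529.6·0.4208 = 3.881 m
Minor: ΣK = 3.84; h_m = ΣK·V²/2g = 1.616 m
Total H_L = 3.881 + 1.616 = 5.497 m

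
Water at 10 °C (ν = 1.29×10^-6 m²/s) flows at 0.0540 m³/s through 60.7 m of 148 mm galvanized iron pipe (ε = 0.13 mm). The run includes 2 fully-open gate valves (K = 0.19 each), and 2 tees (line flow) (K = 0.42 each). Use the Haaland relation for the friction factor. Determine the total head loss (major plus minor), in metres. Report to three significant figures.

H_L ≈ 4.70 m

V = 4Q/(πD²) = 3.139 m/s; V²/2g = 0.5022 m
Re = 3.60×10^5, ε/D = 8.78×10^-4 → f = 0.01985 (Haaland)
Major: h_f = f(L/D)·V²/2g = 0.01985·410.1·0.5022 = 4.088 m
Minor: ΣK = 1.22; h_m = ΣK·V²/2g = 0.6127 m
Total H_L = 4.088 + 0.6127 = 4.701 m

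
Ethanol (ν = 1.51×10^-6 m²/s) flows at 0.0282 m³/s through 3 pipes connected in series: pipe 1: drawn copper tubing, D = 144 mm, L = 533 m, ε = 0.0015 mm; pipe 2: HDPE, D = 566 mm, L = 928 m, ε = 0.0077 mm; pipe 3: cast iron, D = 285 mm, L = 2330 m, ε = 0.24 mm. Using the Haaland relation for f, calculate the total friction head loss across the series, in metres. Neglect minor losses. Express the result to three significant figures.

Pipe 1: V = 1.732 m/s, Re = 1.65×10^5, ε/D = 1.04×10^-5, f = 0.01615, h_1 = f(L/D)V²/2g = 9.134 m
Pipe 2: V = 0.1121 m/s, Re = 4.20×10^4, ε/D = 1.36×10^-5, f = 0.02158, h_2 = f(L/D)V²/2g = 0.02265 m
Pipe 3: V = 0.4420 m/s, Re = 8.34×10^4, ε/D = 8.42×10^-4, f = 0.02181, h_3 = f(L/D)V²/2g = 1.776 m
Series → Q common, losses add: H = Σh = 10.93 m

H ≈ 10.9 m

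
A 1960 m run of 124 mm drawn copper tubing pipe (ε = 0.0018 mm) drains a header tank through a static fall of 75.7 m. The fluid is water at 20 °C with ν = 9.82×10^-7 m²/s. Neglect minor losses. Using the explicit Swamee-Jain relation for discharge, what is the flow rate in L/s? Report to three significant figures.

Swamee-Jain (Type II): Q = -0.965·√(gD⁵h_f/L)·ln[ε/(3.7D) + √(3.17ν²L/(gD³h_f))]
√(gD⁵h_f/L) = √(9.81·0.124⁵·75.7/1960) = 0.003333
ε/(3.7D) = 3.92×10^-6; √(3.17ν²L/(gD³h_f)) = 6.51×10^-5
Q = -0.965·0.003333·ln(6.897×10^-5) = 0.03082 m³/s
Check: V = 2.55 m/s, Re = 3.22×10^5, f = 0.01436, h_f = 75.3 m ≈ 75.7 m ✓

Q ≈ 30.8 L/s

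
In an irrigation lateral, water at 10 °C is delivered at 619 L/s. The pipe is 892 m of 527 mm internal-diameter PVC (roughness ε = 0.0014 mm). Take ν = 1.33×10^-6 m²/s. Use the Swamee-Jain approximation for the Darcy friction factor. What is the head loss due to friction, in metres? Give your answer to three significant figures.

h_f ≈ 7.96 m

V = 4Q/(πD²) = 4·0.619/(π·0.527²) = 2.838 m/s
Re = VD/ν = 2.838·0.527/1.33×10^-6 = 1.12×10^6 → turbulent
ε/D = 0.0014/527 = 2.66×10^-6
Swamee-Jain: f = 0.01145
h_f = f(L/D)V²/(2g) = 0.01145·(892/0.527)·2.838²/(2·9.81) = 7.957 m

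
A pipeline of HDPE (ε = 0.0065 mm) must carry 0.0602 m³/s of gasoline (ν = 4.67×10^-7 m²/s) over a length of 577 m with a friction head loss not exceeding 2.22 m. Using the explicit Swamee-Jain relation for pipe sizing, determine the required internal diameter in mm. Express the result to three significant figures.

D ≈ 254 mm

Swamee-Jain (Type III): D = 0.66·[ε^1.25·(LQ²/(gh_f))^4.75 + ν·Q^9.4·(L/(gh_f))^5.2]^0.04
LQ²/(gh_f) = 0.09602; L/(gh_f) = 26.49
Term 1 = ε^1.25·(…)^4.75 = 4.81×10^-12; Term 2 = ν·Q^9.4·(…)^5.2 = 3.96×10^-11
D = 0.66·(4.81×10^-12 + 3.96×10^-11)^0.04 = 0.2544 m = 254 mm
Check: V = 1.18 m/s, Re = 6.45×10^5, f = 0.01298, h_f = 2.11 m ≈ 2.22 m ✓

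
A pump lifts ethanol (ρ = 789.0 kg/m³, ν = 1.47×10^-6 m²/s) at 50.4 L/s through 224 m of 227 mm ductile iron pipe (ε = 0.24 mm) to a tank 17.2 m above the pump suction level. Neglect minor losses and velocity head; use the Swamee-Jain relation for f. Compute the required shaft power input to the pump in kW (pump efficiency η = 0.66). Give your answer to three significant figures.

P_shaft ≈ 11.2 kW

V = 4Q/(πD²) = 1.245 m/s; Re = 1.92×10^5; ε/D = 0.00106; f = 0.02146
h_f = f(L/D)V²/2g = 1.674 m
Total head H = z + h_f = 17.2 + 1.674 = 18.87 m
P_hyd = ρgQH = 789.0·9.81·0.0504·18.87 = 7.363 kW
P_shaft = P_hyd/η = 7.363/0.66 = 11.16 kW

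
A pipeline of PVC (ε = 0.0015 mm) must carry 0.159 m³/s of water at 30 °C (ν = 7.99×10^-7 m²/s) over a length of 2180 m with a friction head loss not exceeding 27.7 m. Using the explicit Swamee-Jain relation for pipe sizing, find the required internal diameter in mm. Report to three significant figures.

Swamee-Jain (Type III): D = 0.66·[ε^1.25·(LQ²/(gh_f))^4.75 + ν·Q^9.4·(L/(gh_f))^5.2]^0.04
LQ²/(gh_f) = 0.2028; L/(gh_f) = 8.022
Term 1 = ε^1.25·(…)^4.75 = 2.68×10^-11; Term 2 = ν·Q^9.4·(…)^5.2 = 1.25×10^-9
D = 0.66·(2.68×10^-11 + 1.25×10^-9)^0.04 = 0.2910 m = 291 mm
Check: V = 2.39 m/s, Re = 8.71×10^5, f = 0.01200, h_f = 26.2 m ≈ 27.7 m ✓

D ≈ 291 mm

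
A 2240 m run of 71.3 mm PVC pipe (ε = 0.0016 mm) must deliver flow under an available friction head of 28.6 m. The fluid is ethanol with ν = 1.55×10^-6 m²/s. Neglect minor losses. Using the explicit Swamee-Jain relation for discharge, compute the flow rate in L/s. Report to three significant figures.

Swamee-Jain (Type II): Q = -0.965·√(gD⁵h_f/L)·ln[ε/(3.7D) + √(3.17ν²L/(gD³h_f))]
√(gD⁵h_f/L) = √(9.81·0.0713⁵·28.6/2240) = 4.804×10^-4
ε/(3.7D) = 6.06×10^-6; √(3.17ν²L/(gD³h_f)) = 4.10×10^-4
Q = -0.965·4.804×10^-4·ln(4.156×10^-4) = 0.003609 m³/s
Check: V = 0.904 m/s, Re = 4.16×10^4, f = 0.02173, h_f = 28.4 m ≈ 28.6 m ✓

Q ≈ 3.61 L/s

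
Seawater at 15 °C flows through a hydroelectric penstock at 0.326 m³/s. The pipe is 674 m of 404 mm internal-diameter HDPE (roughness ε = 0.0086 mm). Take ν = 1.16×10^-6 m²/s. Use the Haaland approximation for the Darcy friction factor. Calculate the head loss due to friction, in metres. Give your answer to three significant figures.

h_f ≈ 6.71 m

V = 4Q/(πD²) = 4·0.326/(π·0.404²) = 2.543 m/s
Re = VD/ν = 2.543·0.404/1.16×10^-6 = 8.86×10^5 → turbulent
ε/D = 0.0086/404 = 2.13×10^-5
Haaland: f = 0.01220
h_f = f(L/D)V²/(2g) = 0.01220·(674/0.404)·2.543²/(2·9.81) = 6.707 m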